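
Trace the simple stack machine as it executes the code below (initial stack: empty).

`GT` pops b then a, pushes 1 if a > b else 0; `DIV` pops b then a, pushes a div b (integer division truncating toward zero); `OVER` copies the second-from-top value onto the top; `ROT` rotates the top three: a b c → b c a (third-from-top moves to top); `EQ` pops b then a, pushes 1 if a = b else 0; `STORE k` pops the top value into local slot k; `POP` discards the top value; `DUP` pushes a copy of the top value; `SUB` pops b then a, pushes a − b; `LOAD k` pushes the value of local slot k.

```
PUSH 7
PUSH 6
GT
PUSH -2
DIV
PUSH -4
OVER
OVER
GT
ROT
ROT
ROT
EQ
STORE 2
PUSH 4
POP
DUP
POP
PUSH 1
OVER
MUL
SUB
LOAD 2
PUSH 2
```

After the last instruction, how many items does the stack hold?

3

PUSH 7  : 7
PUSH 6  : 7 6
GT      : 1
PUSH -2 : 1 -2
DIV     : 0
PUSH -4 : 0 -4
OVER    : 0 -4 0
OVER    : 0 -4 0 -4
GT      : 0 -4 1
ROT     : -4 1 0
ROT     : 1 0 -4
ROT     : 0 -4 1
EQ      : 0 0
STORE 2 : 0
PUSH 4  : 0 4
POP     : 0
DUP     : 0 0
POP     : 0
PUSH 1  : 0 1
OVER    : 0 1 0
MUL     : 0 0
SUB     : 0
LOAD 2  : 0 0
PUSH 2  : 0 0 2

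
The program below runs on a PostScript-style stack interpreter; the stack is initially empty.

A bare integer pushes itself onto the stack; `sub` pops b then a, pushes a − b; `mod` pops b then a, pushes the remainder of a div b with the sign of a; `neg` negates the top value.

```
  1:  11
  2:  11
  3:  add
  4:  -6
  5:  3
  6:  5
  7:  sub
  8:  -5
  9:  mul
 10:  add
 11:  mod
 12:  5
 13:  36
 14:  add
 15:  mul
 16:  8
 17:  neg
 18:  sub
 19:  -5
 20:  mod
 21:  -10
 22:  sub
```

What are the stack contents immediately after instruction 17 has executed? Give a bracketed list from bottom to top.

[82, -8]

11   11
11   11 11
add  22
-6   22 -6
3    22 -6 3
5    22 -6 3 5
sub  22 -6 -2
-5   22 -6 -2 -5
mul  22 -6 10
add  22 4
mod  2
5    2 5
36   2 5 36
add  2 41
mul  82
8    82 8
neg  82 -8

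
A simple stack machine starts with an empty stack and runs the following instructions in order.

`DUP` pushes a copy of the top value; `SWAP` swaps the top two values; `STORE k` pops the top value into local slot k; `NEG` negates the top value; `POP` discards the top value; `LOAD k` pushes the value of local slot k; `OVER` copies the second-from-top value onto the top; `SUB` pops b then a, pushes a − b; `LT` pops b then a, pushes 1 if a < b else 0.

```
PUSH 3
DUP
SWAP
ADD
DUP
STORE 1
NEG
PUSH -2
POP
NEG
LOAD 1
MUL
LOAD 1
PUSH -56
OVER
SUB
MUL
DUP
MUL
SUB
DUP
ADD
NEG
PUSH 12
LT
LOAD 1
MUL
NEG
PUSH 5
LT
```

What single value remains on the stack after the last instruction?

1

PUSH 3   -> [3]
DUP      -> [3, 3]
SWAP     -> [3, 3]
ADD      -> [6]
DUP      -> [6, 6]
STORE 1  -> [6]
NEG      -> [-6]
PUSH -2  -> [-6, -2]
POP      -> [-6]
NEG      -> [6]
LOAD 1   -> [6, 6]
MUL      -> [36]
LOAD 1   -> [36, 6]
PUSH -56 -> [36, 6, -56]
OVER     -> [36, 6, -56, 6]
SUB      -> [36, 6, -62]
MUL      -> [36, -372]
DUP      -> [36, -372, -372]
MUL      -> [36, 138384]
SUB      -> [-138348]
DUP      -> [-138348, -138348]
ADD      -> [-276696]
NEG      -> [276696]
PUSH 12  -> [276696, 12]
LT       -> [0]
LOAD 1   -> [0, 6]
MUL      -> [0]
NEG      -> [0]
PUSH 5   -> [0, 5]
LT       -> [1]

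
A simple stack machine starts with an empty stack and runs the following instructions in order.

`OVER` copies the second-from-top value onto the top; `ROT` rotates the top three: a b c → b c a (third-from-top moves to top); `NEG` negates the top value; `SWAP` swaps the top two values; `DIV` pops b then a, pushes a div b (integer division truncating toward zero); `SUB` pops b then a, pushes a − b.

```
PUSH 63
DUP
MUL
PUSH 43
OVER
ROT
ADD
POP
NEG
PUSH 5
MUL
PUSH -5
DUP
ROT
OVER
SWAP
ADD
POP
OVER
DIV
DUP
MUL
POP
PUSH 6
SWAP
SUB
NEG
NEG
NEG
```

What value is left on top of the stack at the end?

PUSH 63  63
DUP      63 63
MUL      3969
PUSH 43  3969 43
OVER     3969 43 3969
ROT      43 3969 3969
ADD      43 7938
POP      43
NEG      -43
PUSH 5   -43 5
MUL      -215
PUSH -5  -215 -5
DUP      -215 -5 -5
ROT      -5 -5 -215
OVER     -5 -5 -215 -5
SWAP     -5 -5 -5 -215
ADD      -5 -5 -220
POP      -5 -5
OVER     -5 -5 -5
DIV      -5 1
DUP      -5 1 1
MUL      -5 1
POP      -5
PUSH 6   -5 6
SWAP     6 -5
SUB      11
NEG      -11
NEG      11
NEG      -11

-11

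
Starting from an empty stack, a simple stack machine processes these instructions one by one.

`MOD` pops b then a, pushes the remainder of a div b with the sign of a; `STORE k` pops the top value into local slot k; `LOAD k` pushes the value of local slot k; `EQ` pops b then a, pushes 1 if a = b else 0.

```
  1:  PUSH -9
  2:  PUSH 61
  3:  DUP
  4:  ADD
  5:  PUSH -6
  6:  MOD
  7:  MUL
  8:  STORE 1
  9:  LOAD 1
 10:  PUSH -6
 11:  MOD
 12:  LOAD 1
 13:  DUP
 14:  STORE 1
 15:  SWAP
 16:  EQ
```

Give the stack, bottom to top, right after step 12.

[0, -18]

PUSH -9 → [-9]
PUSH 61 → [-9, 61]
DUP     → [-9, 61, 61]
ADD     → [-9, 122]
PUSH -6 → [-9, 122, -6]
MOD     → [-9, 2]
MUL     → [-18]
STORE 1 → []
LOAD 1  → [-18]
PUSH -6 → [-18, -6]
MOD     → [0]
LOAD 1  → [0, -18]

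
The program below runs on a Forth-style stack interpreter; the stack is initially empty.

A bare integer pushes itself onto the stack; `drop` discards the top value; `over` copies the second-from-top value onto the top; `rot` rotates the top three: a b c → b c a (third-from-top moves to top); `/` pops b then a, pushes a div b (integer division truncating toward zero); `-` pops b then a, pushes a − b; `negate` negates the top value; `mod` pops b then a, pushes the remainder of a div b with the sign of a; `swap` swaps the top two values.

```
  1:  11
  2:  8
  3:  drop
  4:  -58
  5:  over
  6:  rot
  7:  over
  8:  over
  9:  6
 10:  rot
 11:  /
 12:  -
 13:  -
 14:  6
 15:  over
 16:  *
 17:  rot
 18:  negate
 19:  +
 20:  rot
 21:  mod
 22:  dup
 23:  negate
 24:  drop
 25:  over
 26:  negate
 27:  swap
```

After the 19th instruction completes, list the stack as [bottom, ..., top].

11     → 11
8      → 11 8
drop   → 11
-58    → 11 -58
over   → 11 -58 11
rot    → -58 11 11
over   → -58 11 11 11
over   → -58 11 11 11 11
6      → -58 11 11 11 11 6
rot    → -58 11 11 11 6 11
/      → -58 11 11 11 0
-      → -58 11 11 11
-      → -58 11 0
6      → -58 11 0 6
over   → -58 11 0 6 0
*      → -58 11 0 0
rot    → -58 0 0 11
negate → -58 0 0 -11
+      → -58 0 -11

[-58, 0, -11]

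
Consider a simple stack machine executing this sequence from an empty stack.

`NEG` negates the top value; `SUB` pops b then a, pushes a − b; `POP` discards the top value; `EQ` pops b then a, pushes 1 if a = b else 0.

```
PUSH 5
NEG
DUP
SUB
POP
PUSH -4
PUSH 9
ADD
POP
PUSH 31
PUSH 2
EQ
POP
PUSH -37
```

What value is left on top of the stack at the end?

-37

PUSH 5   -> [5]
NEG      -> [-5]
DUP      -> [-5, -5]
SUB      -> [0]
POP      -> []
PUSH -4  -> [-4]
PUSH 9   -> [-4, 9]
ADD      -> [5]
POP      -> []
PUSH 31  -> [31]
PUSH 2   -> [31, 2]
EQ       -> [0]
POP      -> []
PUSH -37 -> [-37]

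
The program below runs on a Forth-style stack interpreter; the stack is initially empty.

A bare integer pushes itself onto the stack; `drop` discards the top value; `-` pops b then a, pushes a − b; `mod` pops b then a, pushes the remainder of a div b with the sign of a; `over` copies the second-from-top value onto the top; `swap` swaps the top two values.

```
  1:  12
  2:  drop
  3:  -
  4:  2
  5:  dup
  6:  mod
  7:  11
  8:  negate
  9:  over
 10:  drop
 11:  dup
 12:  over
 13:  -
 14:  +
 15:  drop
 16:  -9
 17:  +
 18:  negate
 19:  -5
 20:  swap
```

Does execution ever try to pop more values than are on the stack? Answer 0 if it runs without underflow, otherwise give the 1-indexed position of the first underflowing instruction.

12   → 12
drop → (empty)
-  — needs 2 operands, stack has 0 → underflow

3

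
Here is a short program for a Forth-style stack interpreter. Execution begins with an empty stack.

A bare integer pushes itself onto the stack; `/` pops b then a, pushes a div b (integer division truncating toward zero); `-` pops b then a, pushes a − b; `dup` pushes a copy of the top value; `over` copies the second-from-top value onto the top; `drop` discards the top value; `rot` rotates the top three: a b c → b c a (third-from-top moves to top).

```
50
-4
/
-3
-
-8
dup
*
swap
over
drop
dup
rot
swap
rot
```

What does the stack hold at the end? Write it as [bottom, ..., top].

50    [50]
-4    [50, -4]
/     [-12]
-3    [-12, -3]
-     [-9]
-8    [-9, -8]
dup   [-9, -8, -8]
*     [-9, 64]
swap  [64, -9]
over  [64, -9, 64]
drop  [64, -9]
dup   [64, -9, -9]
rot   [-9, -9, 64]
swap  [-9, 64, -9]
rot   [64, -9, -9]

[64, -9, -9]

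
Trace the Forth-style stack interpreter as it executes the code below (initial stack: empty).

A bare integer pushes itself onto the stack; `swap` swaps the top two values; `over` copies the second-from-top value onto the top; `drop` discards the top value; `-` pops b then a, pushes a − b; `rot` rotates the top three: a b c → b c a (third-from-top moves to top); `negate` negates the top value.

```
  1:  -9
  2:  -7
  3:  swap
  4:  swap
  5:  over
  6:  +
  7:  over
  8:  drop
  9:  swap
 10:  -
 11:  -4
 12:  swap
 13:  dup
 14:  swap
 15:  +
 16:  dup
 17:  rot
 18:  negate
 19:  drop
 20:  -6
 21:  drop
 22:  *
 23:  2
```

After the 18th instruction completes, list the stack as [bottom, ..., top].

-9     : [-9]
-7     : [-9, -7]
swap   : [-7, -9]
swap   : [-9, -7]
over   : [-9, -7, -9]
+      : [-9, -16]
over   : [-9, -16, -9]
drop   : [-9, -16]
swap   : [-16, -9]
-      : [-7]
-4     : [-7, -4]
swap   : [-4, -7]
dup    : [-4, -7, -7]
swap   : [-4, -7, -7]
+      : [-4, -14]
dup    : [-4, -14, -14]
rot    : [-14, -14, -4]
negate : [-14, -14, 4]

[-14, -14, 4]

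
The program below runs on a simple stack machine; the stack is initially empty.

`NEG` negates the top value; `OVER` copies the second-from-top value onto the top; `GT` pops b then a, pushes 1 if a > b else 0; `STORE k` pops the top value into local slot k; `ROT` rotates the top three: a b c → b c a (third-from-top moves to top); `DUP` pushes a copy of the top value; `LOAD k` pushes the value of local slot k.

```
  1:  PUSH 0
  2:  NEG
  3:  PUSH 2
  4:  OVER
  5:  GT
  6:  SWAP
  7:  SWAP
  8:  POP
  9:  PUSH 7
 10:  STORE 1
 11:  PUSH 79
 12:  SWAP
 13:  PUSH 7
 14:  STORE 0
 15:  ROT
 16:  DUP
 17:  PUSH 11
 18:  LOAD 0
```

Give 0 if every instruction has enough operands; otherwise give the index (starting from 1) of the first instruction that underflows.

15

PUSH 0  : 0
NEG     : 0
PUSH 2  : 0 2
OVER    : 0 2 0
GT      : 0 1
SWAP    : 1 0
SWAP    : 0 1
POP     : 0
PUSH 7  : 0 7
STORE 1 : 0
PUSH 79 : 0 79
SWAP    : 79 0
PUSH 7  : 79 0 7
STORE 0 : 79 0
ROT  — needs 3 operands, stack has 2 → underflow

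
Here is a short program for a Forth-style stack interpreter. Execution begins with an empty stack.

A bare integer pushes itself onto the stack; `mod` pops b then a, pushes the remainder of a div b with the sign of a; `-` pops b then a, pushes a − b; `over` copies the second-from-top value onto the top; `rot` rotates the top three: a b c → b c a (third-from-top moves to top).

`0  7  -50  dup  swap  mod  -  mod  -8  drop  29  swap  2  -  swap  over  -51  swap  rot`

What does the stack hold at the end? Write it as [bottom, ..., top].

0    -> 0
7    -> 0 7
-50  -> 0 7 -50
dup  -> 0 7 -50 -50
swap -> 0 7 -50 -50
mod  -> 0 7 0
-    -> 0 7
mod  -> 0
-8   -> 0 -8
drop -> 0
29   -> 0 29
swap -> 29 0
2    -> 29 0 2
-    -> 29 -2
swap -> -2 29
over -> -2 29 -2
-51  -> -2 29 -2 -51
swap -> -2 29 -51 -2
rot  -> -2 -51 -2 29

[-2, -51, -2, 29]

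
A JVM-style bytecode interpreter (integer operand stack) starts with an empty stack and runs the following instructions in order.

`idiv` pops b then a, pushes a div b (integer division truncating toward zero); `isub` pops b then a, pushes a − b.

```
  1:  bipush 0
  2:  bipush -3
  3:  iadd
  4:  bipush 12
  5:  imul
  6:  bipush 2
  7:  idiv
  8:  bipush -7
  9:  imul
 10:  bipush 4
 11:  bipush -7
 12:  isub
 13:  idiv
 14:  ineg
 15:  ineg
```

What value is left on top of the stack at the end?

11

bipush 0   [0]
bipush -3  [0, -3]
iadd       [-3]
bipush 12  [-3, 12]
imul       [-36]
bipush 2   [-36, 2]
idiv       [-18]
bipush -7  [-18, -7]
imul       [126]
bipush 4   [126, 4]
bipush -7  [126, 4, -7]
isub       [126, 11]
idiv       [11]
ineg       [-11]
ineg       [11]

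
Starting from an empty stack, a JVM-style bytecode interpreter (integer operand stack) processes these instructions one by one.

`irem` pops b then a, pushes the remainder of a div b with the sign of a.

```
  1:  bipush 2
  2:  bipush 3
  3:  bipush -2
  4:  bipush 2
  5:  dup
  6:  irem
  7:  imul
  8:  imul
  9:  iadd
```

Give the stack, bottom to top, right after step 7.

[2, 3, 0]

bipush 2   2
bipush 3   2 3
bipush -2  2 3 -2
bipush 2   2 3 -2 2
dup        2 3 -2 2 2
irem       2 3 -2 0
imul       2 3 0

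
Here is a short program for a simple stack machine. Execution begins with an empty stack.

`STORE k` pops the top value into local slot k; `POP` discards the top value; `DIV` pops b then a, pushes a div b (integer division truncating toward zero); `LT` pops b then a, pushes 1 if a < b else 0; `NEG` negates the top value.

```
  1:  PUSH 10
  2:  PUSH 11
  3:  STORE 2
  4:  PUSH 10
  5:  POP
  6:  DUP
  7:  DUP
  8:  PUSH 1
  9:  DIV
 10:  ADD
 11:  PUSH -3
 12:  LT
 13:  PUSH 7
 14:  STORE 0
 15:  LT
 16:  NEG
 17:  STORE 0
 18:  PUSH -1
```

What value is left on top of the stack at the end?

-1

PUSH 10 -> 10
PUSH 11 -> 10 11
STORE 2 -> 10
PUSH 10 -> 10 10
POP     -> 10
DUP     -> 10 10
DUP     -> 10 10 10
PUSH 1  -> 10 10 10 1
DIV     -> 10 10 10
ADD     -> 10 20
PUSH -3 -> 10 20 -3
LT      -> 10 0
PUSH 7  -> 10 0 7
STORE 0 -> 10 0
LT      -> 0
NEG     -> 0
STORE 0 -> (empty)
PUSH -1 -> -1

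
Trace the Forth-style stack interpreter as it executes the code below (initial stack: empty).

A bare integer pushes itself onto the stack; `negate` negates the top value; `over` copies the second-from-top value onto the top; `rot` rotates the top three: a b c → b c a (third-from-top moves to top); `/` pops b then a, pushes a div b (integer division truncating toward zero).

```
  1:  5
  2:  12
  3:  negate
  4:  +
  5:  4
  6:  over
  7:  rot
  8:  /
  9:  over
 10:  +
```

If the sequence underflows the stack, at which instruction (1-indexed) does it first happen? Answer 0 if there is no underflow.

0

5      -> [5]
12     -> [5, 12]
negate -> [5, -12]
+      -> [-7]
4      -> [-7, 4]
over   -> [-7, 4, -7]
rot    -> [4, -7, -7]
/      -> [4, 1]
over   -> [4, 1, 4]
+      -> [4, 5]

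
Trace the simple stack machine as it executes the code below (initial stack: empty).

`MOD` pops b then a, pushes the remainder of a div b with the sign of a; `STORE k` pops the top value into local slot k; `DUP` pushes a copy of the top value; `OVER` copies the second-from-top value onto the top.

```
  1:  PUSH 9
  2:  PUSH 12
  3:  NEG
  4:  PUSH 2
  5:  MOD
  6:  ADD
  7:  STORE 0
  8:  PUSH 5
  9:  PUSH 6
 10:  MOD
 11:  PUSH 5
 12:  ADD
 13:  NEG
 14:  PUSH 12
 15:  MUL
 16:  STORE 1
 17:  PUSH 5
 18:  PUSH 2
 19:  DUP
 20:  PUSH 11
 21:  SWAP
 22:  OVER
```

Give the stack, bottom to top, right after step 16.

[]

PUSH 9  : 9
PUSH 12 : 9 12
NEG     : 9 -12
PUSH 2  : 9 -12 2
MOD     : 9 0
ADD     : 9
STORE 0 : (empty)
PUSH 5  : 5
PUSH 6  : 5 6
MOD     : 5
PUSH 5  : 5 5
ADD     : 10
NEG     : -10
PUSH 12 : -10 12
MUL     : -120
STORE 1 : (empty)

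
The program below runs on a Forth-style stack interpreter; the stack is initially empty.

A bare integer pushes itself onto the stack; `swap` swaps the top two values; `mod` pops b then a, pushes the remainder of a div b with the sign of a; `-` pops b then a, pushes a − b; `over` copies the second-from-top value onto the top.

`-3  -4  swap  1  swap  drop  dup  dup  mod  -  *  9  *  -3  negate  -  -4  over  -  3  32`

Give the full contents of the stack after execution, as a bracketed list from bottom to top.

[-39, 35, 3, 32]

-3      [-3]
-4      [-3, -4]
swap    [-4, -3]
1       [-4, -3, 1]
swap    [-4, 1, -3]
drop    [-4, 1]
dup     [-4, 1, 1]
dup     [-4, 1, 1, 1]
mod     [-4, 1, 0]
-       [-4, 1]
*       [-4]
9       [-4, 9]
*       [-36]
-3      [-36, -3]
negate  [-36, 3]
-       [-39]
-4      [-39, -4]
over    [-39, -4, -39]
-       [-39, 35]
3       [-39, 35, 3]
32      [-39, 35, 3, 32]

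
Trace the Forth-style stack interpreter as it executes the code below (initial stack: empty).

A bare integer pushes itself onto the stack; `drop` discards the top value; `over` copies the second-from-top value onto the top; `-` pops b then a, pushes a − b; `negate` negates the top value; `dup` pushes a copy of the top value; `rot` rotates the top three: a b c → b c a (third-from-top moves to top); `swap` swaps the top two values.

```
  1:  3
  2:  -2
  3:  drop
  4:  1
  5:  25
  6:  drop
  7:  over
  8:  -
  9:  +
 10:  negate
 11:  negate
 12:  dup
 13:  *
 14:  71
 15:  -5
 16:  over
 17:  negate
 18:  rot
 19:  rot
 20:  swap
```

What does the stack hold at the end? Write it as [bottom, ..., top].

[1, -71, -5, 71]

3      -> 3
-2     -> 3 -2
drop   -> 3
1      -> 3 1
25     -> 3 1 25
drop   -> 3 1
over   -> 3 1 3
-      -> 3 -2
+      -> 1
negate -> -1
negate -> 1
dup    -> 1 1
*      -> 1
71     -> 1 71
-5     -> 1 71 -5
over   -> 1 71 -5 71
negate -> 1 71 -5 -71
rot    -> 1 -5 -71 71
rot    -> 1 -71 71 -5
swap   -> 1 -71 -5 71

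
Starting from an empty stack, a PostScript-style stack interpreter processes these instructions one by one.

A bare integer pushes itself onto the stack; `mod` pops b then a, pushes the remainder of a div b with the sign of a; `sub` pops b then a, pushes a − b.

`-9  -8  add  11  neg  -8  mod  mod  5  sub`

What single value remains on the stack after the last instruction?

-7

-9  → [-9]
-8  → [-9, -8]
add → [-17]
11  → [-17, 11]
neg → [-17, -11]
-8  → [-17, -11, -8]
mod → [-17, -3]
mod → [-2]
5   → [-2, 5]
sub → [-7]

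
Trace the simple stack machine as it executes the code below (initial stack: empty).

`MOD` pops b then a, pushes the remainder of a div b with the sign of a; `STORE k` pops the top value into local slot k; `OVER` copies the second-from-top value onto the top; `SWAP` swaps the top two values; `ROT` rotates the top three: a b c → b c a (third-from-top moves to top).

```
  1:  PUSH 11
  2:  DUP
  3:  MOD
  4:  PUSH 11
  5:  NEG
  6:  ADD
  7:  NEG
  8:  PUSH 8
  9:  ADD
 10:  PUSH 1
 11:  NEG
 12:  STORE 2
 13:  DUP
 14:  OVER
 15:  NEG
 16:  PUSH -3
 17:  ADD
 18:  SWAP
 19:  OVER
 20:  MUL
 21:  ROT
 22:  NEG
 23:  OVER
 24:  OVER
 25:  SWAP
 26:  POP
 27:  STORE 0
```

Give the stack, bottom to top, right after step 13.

PUSH 11 → [11]
DUP     → [11, 11]
MOD     → [0]
PUSH 11 → [0, 11]
NEG     → [0, -11]
ADD     → [-11]
NEG     → [11]
PUSH 8  → [11, 8]
ADD     → [19]
PUSH 1  → [19, 1]
NEG     → [19, -1]
STORE 2 → [19]
DUP     → [19, 19]

[19, 19]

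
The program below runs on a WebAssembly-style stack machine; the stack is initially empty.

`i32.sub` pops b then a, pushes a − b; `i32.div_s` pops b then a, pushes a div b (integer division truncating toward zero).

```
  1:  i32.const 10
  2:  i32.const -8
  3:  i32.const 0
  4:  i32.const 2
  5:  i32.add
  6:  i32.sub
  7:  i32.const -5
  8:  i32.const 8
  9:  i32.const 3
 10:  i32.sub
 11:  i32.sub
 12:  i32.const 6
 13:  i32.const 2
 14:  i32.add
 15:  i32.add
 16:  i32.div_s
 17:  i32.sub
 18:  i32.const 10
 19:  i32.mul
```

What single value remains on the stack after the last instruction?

50

i32.const 10 -> [10]
i32.const -8 -> [10, -8]
i32.const 0  -> [10, -8, 0]
i32.const 2  -> [10, -8, 0, 2]
i32.add      -> [10, -8, 2]
i32.sub      -> [10, -10]
i32.const -5 -> [10, -10, -5]
i32.const 8  -> [10, -10, -5, 8]
i32.const 3  -> [10, -10, -5, 8, 3]
i32.sub      -> [10, -10, -5, 5]
i32.sub      -> [10, -10, -10]
i32.const 6  -> [10, -10, -10, 6]
i32.const 2  -> [10, -10, -10, 6, 2]
i32.add      -> [10, -10, -10, 8]
i32.add      -> [10, -10, -2]
i32.div_s    -> [10, 5]
i32.sub      -> [5]
i32.const 10 -> [5, 10]
i32.mul      -> [50]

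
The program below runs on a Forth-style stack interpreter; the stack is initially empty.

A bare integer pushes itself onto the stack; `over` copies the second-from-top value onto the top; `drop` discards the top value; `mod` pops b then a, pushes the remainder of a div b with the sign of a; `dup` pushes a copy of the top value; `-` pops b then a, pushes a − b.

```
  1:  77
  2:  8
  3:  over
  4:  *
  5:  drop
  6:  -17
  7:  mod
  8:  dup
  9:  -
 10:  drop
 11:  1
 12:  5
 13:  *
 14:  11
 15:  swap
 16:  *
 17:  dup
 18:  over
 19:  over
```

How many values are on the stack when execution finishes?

77    [77]
8     [77, 8]
over  [77, 8, 77]
*     [77, 616]
drop  [77]
-17   [77, -17]
mod   [9]
dup   [9, 9]
-     [0]
drop  []
1     [1]
5     [1, 5]
*     [5]
11    [5, 11]
swap  [11, 5]
*     [55]
dup   [55, 55]
over  [55, 55, 55]
over  [55, 55, 55, 55]

4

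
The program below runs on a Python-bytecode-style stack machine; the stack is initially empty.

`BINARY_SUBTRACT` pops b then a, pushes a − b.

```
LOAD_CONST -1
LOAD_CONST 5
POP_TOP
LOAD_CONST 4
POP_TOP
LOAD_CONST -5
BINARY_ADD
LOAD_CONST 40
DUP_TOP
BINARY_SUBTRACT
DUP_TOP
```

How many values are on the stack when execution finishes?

LOAD_CONST -1   → [-1]
LOAD_CONST 5    → [-1, 5]
POP_TOP         → [-1]
LOAD_CONST 4    → [-1, 4]
POP_TOP         → [-1]
LOAD_CONST -5   → [-1, -5]
BINARY_ADD      → [-6]
LOAD_CONST 40   → [-6, 40]
DUP_TOP         → [-6, 40, 40]
BINARY_SUBTRACT → [-6, 0]
DUP_TOP         → [-6, 0, 0]

3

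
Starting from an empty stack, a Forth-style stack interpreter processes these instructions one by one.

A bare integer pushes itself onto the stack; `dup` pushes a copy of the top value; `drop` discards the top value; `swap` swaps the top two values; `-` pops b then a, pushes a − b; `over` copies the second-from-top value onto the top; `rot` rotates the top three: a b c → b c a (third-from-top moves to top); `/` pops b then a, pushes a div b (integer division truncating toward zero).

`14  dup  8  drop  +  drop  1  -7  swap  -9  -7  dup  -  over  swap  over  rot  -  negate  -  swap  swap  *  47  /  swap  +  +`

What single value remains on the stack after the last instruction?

14     → [14]
dup    → [14, 14]
8      → [14, 14, 8]
drop   → [14, 14]
+      → [28]
drop   → []
1      → [1]
-7     → [1, -7]
swap   → [-7, 1]
-9     → [-7, 1, -9]
-7     → [-7, 1, -9, -7]
dup    → [-7, 1, -9, -7, -7]
-      → [-7, 1, -9, 0]
over   → [-7, 1, -9, 0, -9]
swap   → [-7, 1, -9, -9, 0]
over   → [-7, 1, -9, -9, 0, -9]
rot    → [-7, 1, -9, 0, -9, -9]
-      → [-7, 1, -9, 0, 0]
negate → [-7, 1, -9, 0, 0]
-      → [-7, 1, -9, 0]
swap   → [-7, 1, 0, -9]
swap   → [-7, 1, -9, 0]
*      → [-7, 1, 0]
47     → [-7, 1, 0, 47]
/      → [-7, 1, 0]
swap   → [-7, 0, 1]
+      → [-7, 1]
+      → [-6]

-6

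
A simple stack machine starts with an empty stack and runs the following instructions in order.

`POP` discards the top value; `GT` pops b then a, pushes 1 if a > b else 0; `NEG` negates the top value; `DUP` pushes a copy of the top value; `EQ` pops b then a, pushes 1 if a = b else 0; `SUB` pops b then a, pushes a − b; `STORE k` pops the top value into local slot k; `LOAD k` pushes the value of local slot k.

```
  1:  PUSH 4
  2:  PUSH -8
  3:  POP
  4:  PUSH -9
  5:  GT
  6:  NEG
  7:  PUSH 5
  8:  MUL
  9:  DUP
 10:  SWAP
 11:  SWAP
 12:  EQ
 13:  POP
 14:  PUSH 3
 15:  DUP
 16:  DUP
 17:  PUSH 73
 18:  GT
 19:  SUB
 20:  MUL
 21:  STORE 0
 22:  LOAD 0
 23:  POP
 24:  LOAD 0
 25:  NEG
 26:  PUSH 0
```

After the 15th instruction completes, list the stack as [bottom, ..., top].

[3, 3]

PUSH 4  → [4]
PUSH -8 → [4, -8]
POP     → [4]
PUSH -9 → [4, -9]
GT      → [1]
NEG     → [-1]
PUSH 5  → [-1, 5]
MUL     → [-5]
DUP     → [-5, -5]
SWAP    → [-5, -5]
SWAP    → [-5, -5]
EQ      → [1]
POP     → []
PUSH 3  → [3]
DUP     → [3, 3]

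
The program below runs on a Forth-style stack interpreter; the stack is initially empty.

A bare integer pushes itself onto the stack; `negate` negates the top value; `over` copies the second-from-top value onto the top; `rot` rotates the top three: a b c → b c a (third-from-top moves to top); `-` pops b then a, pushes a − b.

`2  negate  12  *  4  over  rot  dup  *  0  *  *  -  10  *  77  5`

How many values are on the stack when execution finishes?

2      → [2]
negate → [-2]
12     → [-2, 12]
*      → [-24]
4      → [-24, 4]
over   → [-24, 4, -24]
rot    → [4, -24, -24]
dup    → [4, -24, -24, -24]
*      → [4, -24, 576]
0      → [4, -24, 576, 0]
*      → [4, -24, 0]
*      → [4, 0]
-      → [4]
10     → [4, 10]
*      → [40]
77     → [40, 77]
5      → [40, 77, 5]

3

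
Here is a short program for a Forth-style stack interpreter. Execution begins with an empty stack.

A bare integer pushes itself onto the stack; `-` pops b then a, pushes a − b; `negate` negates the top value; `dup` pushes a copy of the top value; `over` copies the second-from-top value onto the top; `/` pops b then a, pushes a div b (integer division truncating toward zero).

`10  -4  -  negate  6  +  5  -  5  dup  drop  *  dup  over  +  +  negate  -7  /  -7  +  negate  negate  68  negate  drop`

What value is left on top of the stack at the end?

-34

10     → 10
-4     → 10 -4
-      → 14
negate → -14
6      → -14 6
+      → -8
5      → -8 5
-      → -13
5      → -13 5
dup    → -13 5 5
drop   → -13 5
*      → -65
dup    → -65 -65
over   → -65 -65 -65
+      → -65 -130
+      → -195
negate → 195
-7     → 195 -7
/      → -27
-7     → -27 -7
+      → -34
negate → 34
negate → -34
68     → -34 68
negate → -34 -68
drop   → -34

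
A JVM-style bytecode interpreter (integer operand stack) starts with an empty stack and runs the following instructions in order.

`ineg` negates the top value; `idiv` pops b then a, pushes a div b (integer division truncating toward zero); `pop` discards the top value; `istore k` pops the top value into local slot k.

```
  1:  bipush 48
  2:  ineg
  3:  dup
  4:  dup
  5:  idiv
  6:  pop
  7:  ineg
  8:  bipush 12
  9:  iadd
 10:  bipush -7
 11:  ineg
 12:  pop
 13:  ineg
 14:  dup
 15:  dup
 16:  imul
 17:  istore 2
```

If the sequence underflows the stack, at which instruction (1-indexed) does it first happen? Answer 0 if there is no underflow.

bipush 48 -> 48
ineg      -> -48
dup       -> -48 -48
dup       -> -48 -48 -48
idiv      -> -48 1
pop       -> -48
ineg      -> 48
bipush 12 -> 48 12
iadd      -> 60
bipush -7 -> 60 -7
ineg      -> 60 7
pop       -> 60
ineg      -> -60
dup       -> -60 -60
dup       -> -60 -60 -60
imul      -> -60 3600
istore 2  -> -60

0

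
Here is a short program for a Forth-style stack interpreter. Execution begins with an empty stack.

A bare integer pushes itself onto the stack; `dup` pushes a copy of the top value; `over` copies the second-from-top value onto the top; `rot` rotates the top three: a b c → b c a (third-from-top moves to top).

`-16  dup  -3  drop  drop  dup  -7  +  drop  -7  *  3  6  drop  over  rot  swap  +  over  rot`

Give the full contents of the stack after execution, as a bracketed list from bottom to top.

[224, 3, 3]

-16  → [-16]
dup  → [-16, -16]
-3   → [-16, -16, -3]
drop → [-16, -16]
drop → [-16]
dup  → [-16, -16]
-7   → [-16, -16, -7]
+    → [-16, -23]
drop → [-16]
-7   → [-16, -7]
*    → [112]
3    → [112, 3]
6    → [112, 3, 6]
drop → [112, 3]
over → [112, 3, 112]
rot  → [3, 112, 112]
swap → [3, 112, 112]
+    → [3, 224]
over → [3, 224, 3]
rot  → [224, 3, 3]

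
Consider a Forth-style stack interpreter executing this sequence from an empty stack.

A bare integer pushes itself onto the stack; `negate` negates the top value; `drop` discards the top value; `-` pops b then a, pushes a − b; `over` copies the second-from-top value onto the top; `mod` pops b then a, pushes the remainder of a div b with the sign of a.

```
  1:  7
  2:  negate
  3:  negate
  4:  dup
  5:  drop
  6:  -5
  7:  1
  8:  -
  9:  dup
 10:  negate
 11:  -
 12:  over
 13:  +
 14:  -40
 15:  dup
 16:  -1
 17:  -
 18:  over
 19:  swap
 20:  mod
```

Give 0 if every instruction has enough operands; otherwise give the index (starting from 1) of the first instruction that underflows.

0

7       7
negate  -7
negate  7
dup     7 7
drop    7
-5      7 -5
1       7 -5 1
-       7 -6
dup     7 -6 -6
negate  7 -6 6
-       7 -12
over    7 -12 7
+       7 -5
-40     7 -5 -40
dup     7 -5 -40 -40
-1      7 -5 -40 -40 -1
-       7 -5 -40 -39
over    7 -5 -40 -39 -40
swap    7 -5 -40 -40 -39
mod     7 -5 -40 -1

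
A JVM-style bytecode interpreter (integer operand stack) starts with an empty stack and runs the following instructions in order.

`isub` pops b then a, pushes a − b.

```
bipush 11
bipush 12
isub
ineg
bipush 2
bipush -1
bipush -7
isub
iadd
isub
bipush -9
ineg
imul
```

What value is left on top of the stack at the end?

bipush 11 -> 11
bipush 12 -> 11 12
isub      -> -1
ineg      -> 1
bipush 2  -> 1 2
bipush -1 -> 1 2 -1
bipush -7 -> 1 2 -1 -7
isub      -> 1 2 6
iadd      -> 1 8
isub      -> -7
bipush -9 -> -7 -9
ineg      -> -7 9
imul      -> -63

-63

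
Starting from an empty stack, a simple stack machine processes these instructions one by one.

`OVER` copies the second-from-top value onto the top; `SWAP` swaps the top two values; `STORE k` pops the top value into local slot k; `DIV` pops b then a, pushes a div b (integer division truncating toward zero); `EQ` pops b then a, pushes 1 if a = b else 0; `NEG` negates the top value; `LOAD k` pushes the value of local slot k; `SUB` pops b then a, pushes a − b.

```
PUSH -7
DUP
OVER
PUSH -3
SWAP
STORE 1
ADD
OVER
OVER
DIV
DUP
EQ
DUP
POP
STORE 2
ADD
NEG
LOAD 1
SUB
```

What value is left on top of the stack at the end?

PUSH -7 : -7
DUP     : -7 -7
OVER    : -7 -7 -7
PUSH -3 : -7 -7 -7 -3
SWAP    : -7 -7 -3 -7
STORE 1 : -7 -7 -3
ADD     : -7 -10
OVER    : -7 -10 -7
OVER    : -7 -10 -7 -10
DIV     : -7 -10 0
DUP     : -7 -10 0 0
EQ      : -7 -10 1
DUP     : -7 -10 1 1
POP     : -7 -10 1
STORE 2 : -7 -10
ADD     : -17
NEG     : 17
LOAD 1  : 17 -7
SUB     : 24

24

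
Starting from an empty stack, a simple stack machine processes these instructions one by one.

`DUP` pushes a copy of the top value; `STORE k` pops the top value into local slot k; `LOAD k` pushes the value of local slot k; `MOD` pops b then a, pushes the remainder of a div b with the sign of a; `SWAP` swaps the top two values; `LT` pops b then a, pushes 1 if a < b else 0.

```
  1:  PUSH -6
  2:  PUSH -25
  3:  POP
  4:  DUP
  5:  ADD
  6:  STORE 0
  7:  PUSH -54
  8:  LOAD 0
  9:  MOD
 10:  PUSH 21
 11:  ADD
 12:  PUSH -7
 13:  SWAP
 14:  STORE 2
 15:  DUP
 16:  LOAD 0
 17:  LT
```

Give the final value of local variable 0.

PUSH -6  → -6
PUSH -25 → -6 -25
POP      → -6
DUP      → -6 -6
ADD      → -12
STORE 0  → (empty)
PUSH -54 → -54
LOAD 0   → -54 -12
MOD      → -6
PUSH 21  → -6 21
ADD      → 15
PUSH -7  → 15 -7
SWAP     → -7 15
STORE 2  → -7
DUP      → -7 -7
LOAD 0   → -7 -7 -12
LT       → -7 0

-12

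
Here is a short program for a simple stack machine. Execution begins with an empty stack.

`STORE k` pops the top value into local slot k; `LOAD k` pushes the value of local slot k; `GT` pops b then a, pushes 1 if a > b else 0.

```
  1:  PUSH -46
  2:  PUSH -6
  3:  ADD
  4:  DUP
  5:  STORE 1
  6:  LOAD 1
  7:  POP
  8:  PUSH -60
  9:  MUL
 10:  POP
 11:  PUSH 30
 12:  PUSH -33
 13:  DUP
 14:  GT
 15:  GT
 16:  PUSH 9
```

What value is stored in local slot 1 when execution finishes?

-52

PUSH -46 → -46
PUSH -6  → -46 -6
ADD      → -52
DUP      → -52 -52
STORE 1  → -52
LOAD 1   → -52 -52
POP      → -52
PUSH -60 → -52 -60
MUL      → 3120
POP      → (empty)
PUSH 30  → 30
PUSH -33 → 30 -33
DUP      → 30 -33 -33
GT       → 30 0
GT       → 1
PUSH 9   → 1 9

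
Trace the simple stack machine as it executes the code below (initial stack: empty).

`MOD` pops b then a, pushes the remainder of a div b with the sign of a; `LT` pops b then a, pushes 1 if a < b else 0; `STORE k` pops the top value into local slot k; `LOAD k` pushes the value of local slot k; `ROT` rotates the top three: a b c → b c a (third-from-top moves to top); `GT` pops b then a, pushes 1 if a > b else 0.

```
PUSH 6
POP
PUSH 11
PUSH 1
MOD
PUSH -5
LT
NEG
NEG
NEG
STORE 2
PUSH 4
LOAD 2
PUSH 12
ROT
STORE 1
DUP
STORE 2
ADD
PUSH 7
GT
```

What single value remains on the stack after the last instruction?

PUSH 6   6
POP      (empty)
PUSH 11  11
PUSH 1   11 1
MOD      0
PUSH -5  0 -5
LT       0
NEG      0
NEG      0
NEG      0
STORE 2  (empty)
PUSH 4   4
LOAD 2   4 0
PUSH 12  4 0 12
ROT      0 12 4
STORE 1  0 12
DUP      0 12 12
STORE 2  0 12
ADD      12
PUSH 7   12 7
GT       1

1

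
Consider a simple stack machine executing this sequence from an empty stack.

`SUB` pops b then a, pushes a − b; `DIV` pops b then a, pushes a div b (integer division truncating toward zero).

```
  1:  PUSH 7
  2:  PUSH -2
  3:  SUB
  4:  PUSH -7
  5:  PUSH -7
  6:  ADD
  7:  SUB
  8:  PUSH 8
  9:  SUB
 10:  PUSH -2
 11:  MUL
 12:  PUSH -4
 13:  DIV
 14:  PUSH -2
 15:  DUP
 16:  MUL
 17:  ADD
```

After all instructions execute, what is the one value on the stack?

11

PUSH 7  → [7]
PUSH -2 → [7, -2]
SUB     → [9]
PUSH -7 → [9, -7]
PUSH -7 → [9, -7, -7]
ADD     → [9, -14]
SUB     → [23]
PUSH 8  → [23, 8]
SUB     → [15]
PUSH -2 → [15, -2]
MUL     → [-30]
PUSH -4 → [-30, -4]
DIV     → [7]
PUSH -2 → [7, -2]
DUP     → [7, -2, -2]
MUL     → [7, 4]
ADD     → [11]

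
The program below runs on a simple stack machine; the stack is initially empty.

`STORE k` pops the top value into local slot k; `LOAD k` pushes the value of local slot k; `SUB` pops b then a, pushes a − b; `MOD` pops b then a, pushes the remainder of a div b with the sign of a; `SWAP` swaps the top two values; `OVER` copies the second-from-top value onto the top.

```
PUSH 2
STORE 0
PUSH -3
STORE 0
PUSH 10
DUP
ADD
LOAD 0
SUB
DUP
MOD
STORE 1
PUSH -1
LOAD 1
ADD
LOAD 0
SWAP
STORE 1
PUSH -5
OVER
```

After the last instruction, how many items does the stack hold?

PUSH 2  : 2
STORE 0 : (empty)
PUSH -3 : -3
STORE 0 : (empty)
PUSH 10 : 10
DUP     : 10 10
ADD     : 20
LOAD 0  : 20 -3
SUB     : 23
DUP     : 23 23
MOD     : 0
STORE 1 : (empty)
PUSH -1 : -1
LOAD 1  : -1 0
ADD     : -1
LOAD 0  : -1 -3
SWAP    : -3 -1
STORE 1 : -3
PUSH -5 : -3 -5
OVER    : -3 -5 -3

3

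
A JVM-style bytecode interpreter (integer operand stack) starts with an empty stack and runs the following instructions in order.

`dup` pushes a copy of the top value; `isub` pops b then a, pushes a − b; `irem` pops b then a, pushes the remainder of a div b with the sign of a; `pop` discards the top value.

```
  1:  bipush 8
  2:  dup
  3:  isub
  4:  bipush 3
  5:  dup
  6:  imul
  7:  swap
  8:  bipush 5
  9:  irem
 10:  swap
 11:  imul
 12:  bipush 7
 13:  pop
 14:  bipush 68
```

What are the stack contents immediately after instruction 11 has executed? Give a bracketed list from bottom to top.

bipush 8 -> 8
dup      -> 8 8
isub     -> 0
bipush 3 -> 0 3
dup      -> 0 3 3
imul     -> 0 9
swap     -> 9 0
bipush 5 -> 9 0 5
irem     -> 9 0
swap     -> 0 9
imul     -> 0

[0]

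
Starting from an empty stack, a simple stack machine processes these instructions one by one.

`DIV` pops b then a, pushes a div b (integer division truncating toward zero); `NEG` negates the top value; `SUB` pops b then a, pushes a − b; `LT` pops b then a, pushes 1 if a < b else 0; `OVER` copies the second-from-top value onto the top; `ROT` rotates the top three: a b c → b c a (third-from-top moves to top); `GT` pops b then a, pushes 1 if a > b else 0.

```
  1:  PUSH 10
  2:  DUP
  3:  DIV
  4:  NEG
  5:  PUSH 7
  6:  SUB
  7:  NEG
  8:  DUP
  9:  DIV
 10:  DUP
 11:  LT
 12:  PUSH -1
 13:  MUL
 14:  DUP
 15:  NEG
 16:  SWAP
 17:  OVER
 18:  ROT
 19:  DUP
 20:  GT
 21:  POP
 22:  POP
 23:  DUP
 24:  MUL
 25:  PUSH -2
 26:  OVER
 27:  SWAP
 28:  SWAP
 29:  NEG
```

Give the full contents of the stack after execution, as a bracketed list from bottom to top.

PUSH 10 : [10]
DUP     : [10, 10]
DIV     : [1]
NEG     : [-1]
PUSH 7  : [-1, 7]
SUB     : [-8]
NEG     : [8]
DUP     : [8, 8]
DIV     : [1]
DUP     : [1, 1]
LT      : [0]
PUSH -1 : [0, -1]
MUL     : [0]
DUP     : [0, 0]
NEG     : [0, 0]
SWAP    : [0, 0]
OVER    : [0, 0, 0]
ROT     : [0, 0, 0]
DUP     : [0, 0, 0, 0]
GT      : [0, 0, 0]
POP     : [0, 0]
POP     : [0]
DUP     : [0, 0]
MUL     : [0]
PUSH -2 : [0, -2]
OVER    : [0, -2, 0]
SWAP    : [0, 0, -2]
SWAP    : [0, -2, 0]
NEG     : [0, -2, 0]

[0, -2, 0]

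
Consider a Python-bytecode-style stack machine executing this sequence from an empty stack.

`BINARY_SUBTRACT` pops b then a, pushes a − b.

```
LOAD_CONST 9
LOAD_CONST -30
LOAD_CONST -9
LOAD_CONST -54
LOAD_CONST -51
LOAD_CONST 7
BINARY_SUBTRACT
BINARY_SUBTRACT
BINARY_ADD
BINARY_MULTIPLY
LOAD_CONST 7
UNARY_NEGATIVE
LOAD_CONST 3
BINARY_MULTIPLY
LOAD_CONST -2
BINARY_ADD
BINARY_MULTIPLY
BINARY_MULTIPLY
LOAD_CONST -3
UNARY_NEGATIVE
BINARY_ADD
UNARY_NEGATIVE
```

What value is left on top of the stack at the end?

LOAD_CONST 9    → 9
LOAD_CONST -30  → 9 -30
LOAD_CONST -9   → 9 -30 -9
LOAD_CONST -54  → 9 -30 -9 -54
LOAD_CONST -51  → 9 -30 -9 -54 -51
LOAD_CONST 7    → 9 -30 -9 -54 -51 7
BINARY_SUBTRACT → 9 -30 -9 -54 -58
BINARY_SUBTRACT → 9 -30 -9 4
BINARY_ADD      → 9 -30 -5
BINARY_MULTIPLY → 9 150
LOAD_CONST 7    → 9 150 7
UNARY_NEGATIVE  → 9 150 -7
LOAD_CONST 3    → 9 150 -7 3
BINARY_MULTIPLY → 9 150 -21
LOAD_CONST -2   → 9 150 -21 -2
BINARY_ADD      → 9 150 -23
BINARY_MULTIPLY → 9 -3450
BINARY_MULTIPLY → -31050
LOAD_CONST -3   → -31050 -3
UNARY_NEGATIVE  → -31050 3
BINARY_ADD      → -31047
UNARY_NEGATIVE  → 31047

31047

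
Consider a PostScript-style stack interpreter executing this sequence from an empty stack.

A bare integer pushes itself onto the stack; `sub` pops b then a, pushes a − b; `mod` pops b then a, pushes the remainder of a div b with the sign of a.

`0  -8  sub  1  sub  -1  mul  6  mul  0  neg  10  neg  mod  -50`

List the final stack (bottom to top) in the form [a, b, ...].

[-42, 0, -50]

0   : 0
-8  : 0 -8
sub : 8
1   : 8 1
sub : 7
-1  : 7 -1
mul : -7
6   : -7 6
mul : -42
0   : -42 0
neg : -42 0
10  : -42 0 10
neg : -42 0 -10
mod : -42 0
-50 : -42 0 -50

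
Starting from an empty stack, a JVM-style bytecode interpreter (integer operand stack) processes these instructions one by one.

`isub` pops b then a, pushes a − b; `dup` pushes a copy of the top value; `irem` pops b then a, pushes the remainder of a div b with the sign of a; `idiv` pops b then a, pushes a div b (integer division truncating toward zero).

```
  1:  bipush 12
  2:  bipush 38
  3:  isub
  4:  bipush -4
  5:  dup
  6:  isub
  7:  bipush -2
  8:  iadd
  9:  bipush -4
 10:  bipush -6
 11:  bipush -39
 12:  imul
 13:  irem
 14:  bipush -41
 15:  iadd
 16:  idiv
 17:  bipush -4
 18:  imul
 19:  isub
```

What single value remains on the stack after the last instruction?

-26

bipush 12  → [12]
bipush 38  → [12, 38]
isub       → [-26]
bipush -4  → [-26, -4]
dup        → [-26, -4, -4]
isub       → [-26, 0]
bipush -2  → [-26, 0, -2]
iadd       → [-26, -2]
bipush -4  → [-26, -2, -4]
bipush -6  → [-26, -2, -4, -6]
bipush -39 → [-26, -2, -4, -6, -39]
imul       → [-26, -2, -4, 234]
irem       → [-26, -2, -4]
bipush -41 → [-26, -2, -4, -41]
iadd       → [-26, -2, -45]
idiv       → [-26, 0]
bipush -4  → [-26, 0, -4]
imul       → [-26, 0]
isub       → [-26]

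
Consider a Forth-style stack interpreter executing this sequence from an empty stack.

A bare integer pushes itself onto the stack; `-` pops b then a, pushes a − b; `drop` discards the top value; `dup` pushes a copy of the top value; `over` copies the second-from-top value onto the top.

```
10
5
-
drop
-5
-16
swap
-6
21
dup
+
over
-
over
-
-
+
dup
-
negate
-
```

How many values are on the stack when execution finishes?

1

10     : 10
5      : 10 5
-      : 5
drop   : (empty)
-5     : -5
-16    : -5 -16
swap   : -16 -5
-6     : -16 -5 -6
21     : -16 -5 -6 21
dup    : -16 -5 -6 21 21
+      : -16 -5 -6 42
over   : -16 -5 -6 42 -6
-      : -16 -5 -6 48
over   : -16 -5 -6 48 -6
-      : -16 -5 -6 54
-      : -16 -5 -60
+      : -16 -65
dup    : -16 -65 -65
-      : -16 0
negate : -16 0
-      : -16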